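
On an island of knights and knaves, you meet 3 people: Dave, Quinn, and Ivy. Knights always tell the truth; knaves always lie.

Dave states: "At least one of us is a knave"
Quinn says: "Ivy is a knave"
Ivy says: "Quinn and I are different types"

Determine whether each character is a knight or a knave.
Dave is a knight.
Quinn is a knave.
Ivy is a knight.

Verification:
- Dave (knight) says "At least one of us is a knave" - this is TRUE because Quinn is a knave.
- Quinn (knave) says "Ivy is a knave" - this is FALSE (a lie) because Ivy is a knight.
- Ivy (knight) says "Quinn and I are different types" - this is TRUE because Ivy is a knight and Quinn is a knave.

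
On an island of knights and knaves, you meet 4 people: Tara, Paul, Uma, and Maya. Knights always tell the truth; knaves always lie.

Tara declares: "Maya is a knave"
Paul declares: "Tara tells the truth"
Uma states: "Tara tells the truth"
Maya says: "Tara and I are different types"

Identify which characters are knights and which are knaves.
Tara is a knave.
Paul is a knave.
Uma is a knave.
Maya is a knight.

Verification:
- Tara (knave) says "Maya is a knave" - this is FALSE (a lie) because Maya is a knight.
- Paul (knave) says "Tara tells the truth" - this is FALSE (a lie) because Tara is a knave.
- Uma (knave) says "Tara tells the truth" - this is FALSE (a lie) because Tara is a knave.
- Maya (knight) says "Tara and I are different types" - this is TRUE because Maya is a knight and Tara is a knave.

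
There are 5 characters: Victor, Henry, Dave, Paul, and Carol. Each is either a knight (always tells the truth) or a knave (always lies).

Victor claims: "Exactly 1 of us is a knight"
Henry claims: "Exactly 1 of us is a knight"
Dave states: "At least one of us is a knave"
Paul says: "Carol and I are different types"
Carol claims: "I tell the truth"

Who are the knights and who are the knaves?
Victor is a knave.
Henry is a knave.
Dave is a knight.
Paul is a knight.
Carol is a knave.

Verification:
- Victor (knave) says "Exactly 1 of us is a knight" - this is FALSE (a lie) because there are 2 knights.
- Henry (knave) says "Exactly 1 of us is a knight" - this is FALSE (a lie) because there are 2 knights.
- Dave (knight) says "At least one of us is a knave" - this is TRUE because Victor, Henry, and Carol are knaves.
- Paul (knight) says "Carol and I are different types" - this is TRUE because Paul is a knight and Carol is a knave.
- Carol (knave) says "I tell the truth" - this is FALSE (a lie) because Carol is a knave.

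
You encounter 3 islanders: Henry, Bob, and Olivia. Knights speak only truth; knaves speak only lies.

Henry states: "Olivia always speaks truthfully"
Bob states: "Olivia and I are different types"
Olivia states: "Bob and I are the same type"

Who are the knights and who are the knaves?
Henry is a knave.
Bob is a knight.
Olivia is a knave.

Verification:
- Henry (knave) says "Olivia always speaks truthfully" - this is FALSE (a lie) because Olivia is a knave.
- Bob (knight) says "Olivia and I are different types" - this is TRUE because Bob is a knight and Olivia is a knave.
- Olivia (knave) says "Bob and I are the same type" - this is FALSE (a lie) because Olivia is a knave and Bob is a knight.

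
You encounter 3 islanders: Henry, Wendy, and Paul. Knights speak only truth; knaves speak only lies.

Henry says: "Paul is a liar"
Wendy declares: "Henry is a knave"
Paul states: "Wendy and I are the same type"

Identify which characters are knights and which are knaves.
Henry is a knave.
Wendy is a knight.
Paul is a knight.

Verification:
- Henry (knave) says "Paul is a liar" - this is FALSE (a lie) because Paul is a knight.
- Wendy (knight) says "Henry is a knave" - this is TRUE because Henry is a knave.
- Paul (knight) says "Wendy and I are the same type" - this is TRUE because Paul is a knight and Wendy is a knight.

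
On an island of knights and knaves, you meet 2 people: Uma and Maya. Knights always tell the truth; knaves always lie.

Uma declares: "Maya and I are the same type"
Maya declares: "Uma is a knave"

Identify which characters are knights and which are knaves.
Uma is a knave.
Maya is a knight.

Verification:
- Uma (knave) says "Maya and I are the same type" - this is FALSE (a lie) because Uma is a knave and Maya is a knight.
- Maya (knight) says "Uma is a knave" - this is TRUE because Uma is a knave.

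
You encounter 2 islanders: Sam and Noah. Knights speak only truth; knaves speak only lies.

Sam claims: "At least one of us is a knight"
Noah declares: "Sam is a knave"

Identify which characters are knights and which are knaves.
Sam is a knight.
Noah is a knave.

Verification:
- Sam (knight) says "At least one of us is a knight" - this is TRUE because Sam is a knight.
- Noah (knave) says "Sam is a knave" - this is FALSE (a lie) because Sam is a knight.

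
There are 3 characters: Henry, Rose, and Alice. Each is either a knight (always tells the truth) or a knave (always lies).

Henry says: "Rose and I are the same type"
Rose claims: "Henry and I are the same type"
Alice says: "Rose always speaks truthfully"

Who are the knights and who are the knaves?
Henry is a knight.
Rose is a knight.
Alice is a knight.

Verification:
- Henry (knight) says "Rose and I are the same type" - this is TRUE because Henry is a knight and Rose is a knight.
- Rose (knight) says "Henry and I are the same type" - this is TRUE because Rose is a knight and Henry is a knight.
- Alice (knight) says "Rose always speaks truthfully" - this is TRUE because Rose is a knight.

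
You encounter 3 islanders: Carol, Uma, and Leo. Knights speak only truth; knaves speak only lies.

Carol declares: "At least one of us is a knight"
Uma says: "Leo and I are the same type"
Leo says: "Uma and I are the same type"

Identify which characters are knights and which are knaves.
Carol is a knight.
Uma is a knight.
Leo is a knight.

Verification:
- Carol (knight) says "At least one of us is a knight" - this is TRUE because Carol, Uma, and Leo are knights.
- Uma (knight) says "Leo and I are the same type" - this is TRUE because Uma is a knight and Leo is a knight.
- Leo (knight) says "Uma and I are the same type" - this is TRUE because Leo is a knight and Uma is a knight.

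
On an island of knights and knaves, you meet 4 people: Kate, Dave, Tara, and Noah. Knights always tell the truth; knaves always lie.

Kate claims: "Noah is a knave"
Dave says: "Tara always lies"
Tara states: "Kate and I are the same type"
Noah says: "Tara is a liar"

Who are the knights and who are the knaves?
Kate is a knight.
Dave is a knave.
Tara is a knight.
Noah is a knave.

Verification:
- Kate (knight) says "Noah is a knave" - this is TRUE because Noah is a knave.
- Dave (knave) says "Tara always lies" - this is FALSE (a lie) because Tara is a knight.
- Tara (knight) says "Kate and I are the same type" - this is TRUE because Tara is a knight and Kate is a knight.
- Noah (knave) says "Tara is a liar" - this is FALSE (a lie) because Tara is a knight.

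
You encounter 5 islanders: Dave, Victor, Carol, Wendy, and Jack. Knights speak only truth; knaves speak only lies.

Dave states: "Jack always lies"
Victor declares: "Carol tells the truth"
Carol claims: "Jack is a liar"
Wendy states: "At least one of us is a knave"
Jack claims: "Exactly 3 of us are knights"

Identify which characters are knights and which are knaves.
Dave is a knight.
Victor is a knight.
Carol is a knight.
Wendy is a knight.
Jack is a knave.

Verification:
- Dave (knight) says "Jack always lies" - this is TRUE because Jack is a knave.
- Victor (knight) says "Carol tells the truth" - this is TRUE because Carol is a knight.
- Carol (knight) says "Jack is a liar" - this is TRUE because Jack is a knave.
- Wendy (knight) says "At least one of us is a knave" - this is TRUE because Jack is a knave.
- Jack (knave) says "Exactly 3 of us are knights" - this is FALSE (a lie) because there are 4 knights.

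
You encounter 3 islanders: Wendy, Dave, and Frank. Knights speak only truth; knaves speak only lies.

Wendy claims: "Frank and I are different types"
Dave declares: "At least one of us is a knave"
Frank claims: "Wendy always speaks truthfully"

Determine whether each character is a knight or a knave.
Wendy is a knave.
Dave is a knight.
Frank is a knave.

Verification:
- Wendy (knave) says "Frank and I are different types" - this is FALSE (a lie) because Wendy is a knave and Frank is a knave.
- Dave (knight) says "At least one of us is a knave" - this is TRUE because Wendy and Frank are knaves.
- Frank (knave) says "Wendy always speaks truthfully" - this is FALSE (a lie) because Wendy is a knave.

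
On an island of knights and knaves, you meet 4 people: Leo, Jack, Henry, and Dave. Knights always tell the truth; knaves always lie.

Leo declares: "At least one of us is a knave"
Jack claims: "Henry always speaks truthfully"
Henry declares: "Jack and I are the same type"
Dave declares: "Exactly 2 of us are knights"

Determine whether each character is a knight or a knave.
Leo is a knight.
Jack is a knight.
Henry is a knight.
Dave is a knave.

Verification:
- Leo (knight) says "At least one of us is a knave" - this is TRUE because Dave is a knave.
- Jack (knight) says "Henry always speaks truthfully" - this is TRUE because Henry is a knight.
- Henry (knight) says "Jack and I are the same type" - this is TRUE because Henry is a knight and Jack is a knight.
- Dave (knave) says "Exactly 2 of us are knights" - this is FALSE (a lie) because there are 3 knights.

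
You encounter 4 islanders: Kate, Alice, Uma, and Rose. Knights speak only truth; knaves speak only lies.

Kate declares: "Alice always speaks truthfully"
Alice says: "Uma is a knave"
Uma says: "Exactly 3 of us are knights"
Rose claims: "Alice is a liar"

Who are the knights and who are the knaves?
Kate is a knight.
Alice is a knight.
Uma is a knave.
Rose is a knave.

Verification:
- Kate (knight) says "Alice always speaks truthfully" - this is TRUE because Alice is a knight.
- Alice (knight) says "Uma is a knave" - this is TRUE because Uma is a knave.
- Uma (knave) says "Exactly 3 of us are knights" - this is FALSE (a lie) because there are 2 knights.
- Rose (knave) says "Alice is a liar" - this is FALSE (a lie) because Alice is a knight.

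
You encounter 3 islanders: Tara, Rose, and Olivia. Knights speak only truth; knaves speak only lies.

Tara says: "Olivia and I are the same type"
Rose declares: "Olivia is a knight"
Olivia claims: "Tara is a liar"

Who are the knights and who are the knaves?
Tara is a knave.
Rose is a knight.
Olivia is a knight.

Verification:
- Tara (knave) says "Olivia and I are the same type" - this is FALSE (a lie) because Tara is a knave and Olivia is a knight.
- Rose (knight) says "Olivia is a knight" - this is TRUE because Olivia is a knight.
- Olivia (knight) says "Tara is a liar" - this is TRUE because Tara is a knave.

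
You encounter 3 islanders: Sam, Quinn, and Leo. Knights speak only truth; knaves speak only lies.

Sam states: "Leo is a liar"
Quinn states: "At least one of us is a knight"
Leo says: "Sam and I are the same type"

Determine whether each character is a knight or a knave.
Sam is a knight.
Quinn is a knight.
Leo is a knave.

Verification:
- Sam (knight) says "Leo is a liar" - this is TRUE because Leo is a knave.
- Quinn (knight) says "At least one of us is a knight" - this is TRUE because Sam and Quinn are knights.
- Leo (knave) says "Sam and I are the same type" - this is FALSE (a lie) because Leo is a knave and Sam is a knight.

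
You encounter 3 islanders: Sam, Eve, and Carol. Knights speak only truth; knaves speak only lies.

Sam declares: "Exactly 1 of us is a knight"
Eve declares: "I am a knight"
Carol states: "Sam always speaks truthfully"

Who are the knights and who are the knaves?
Sam is a knave.
Eve is a knave.
Carol is a knave.

Verification:
- Sam (knave) says "Exactly 1 of us is a knight" - this is FALSE (a lie) because there are 0 knights.
- Eve (knave) says "I am a knight" - this is FALSE (a lie) because Eve is a knave.
- Carol (knave) says "Sam always speaks truthfully" - this is FALSE (a lie) because Sam is a knave.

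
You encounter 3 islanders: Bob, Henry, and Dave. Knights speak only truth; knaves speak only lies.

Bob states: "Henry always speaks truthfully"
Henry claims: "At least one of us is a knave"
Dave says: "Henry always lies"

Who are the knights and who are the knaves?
Bob is a knight.
Henry is a knight.
Dave is a knave.

Verification:
- Bob (knight) says "Henry always speaks truthfully" - this is TRUE because Henry is a knight.
- Henry (knight) says "At least one of us is a knave" - this is TRUE because Dave is a knave.
- Dave (knave) says "Henry always lies" - this is FALSE (a lie) because Henry is a knight.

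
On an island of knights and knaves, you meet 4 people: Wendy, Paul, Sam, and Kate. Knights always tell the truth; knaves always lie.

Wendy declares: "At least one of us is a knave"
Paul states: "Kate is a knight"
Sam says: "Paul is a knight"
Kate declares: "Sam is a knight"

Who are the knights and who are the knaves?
Wendy is a knight.
Paul is a knave.
Sam is a knave.
Kate is a knave.

Verification:
- Wendy (knight) says "At least one of us is a knave" - this is TRUE because Paul, Sam, and Kate are knaves.
- Paul (knave) says "Kate is a knight" - this is FALSE (a lie) because Kate is a knave.
- Sam (knave) says "Paul is a knight" - this is FALSE (a lie) because Paul is a knave.
- Kate (knave) says "Sam is a knight" - this is FALSE (a lie) because Sam is a knave.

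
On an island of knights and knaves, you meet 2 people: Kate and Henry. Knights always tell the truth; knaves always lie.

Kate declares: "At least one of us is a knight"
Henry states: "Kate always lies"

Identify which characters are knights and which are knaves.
Kate is a knight.
Henry is a knave.

Verification:
- Kate (knight) says "At least one of us is a knight" - this is TRUE because Kate is a knight.
- Henry (knave) says "Kate always lies" - this is FALSE (a lie) because Kate is a knight.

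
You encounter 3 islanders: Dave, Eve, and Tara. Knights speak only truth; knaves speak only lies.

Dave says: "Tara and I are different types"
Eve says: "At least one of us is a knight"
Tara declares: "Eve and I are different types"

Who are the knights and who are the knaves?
Dave is a knave.
Eve is a knave.
Tara is a knave.

Verification:
- Dave (knave) says "Tara and I are different types" - this is FALSE (a lie) because Dave is a knave and Tara is a knave.
- Eve (knave) says "At least one of us is a knight" - this is FALSE (a lie) because no one is a knight.
- Tara (knave) says "Eve and I are different types" - this is FALSE (a lie) because Tara is a knave and Eve is a knave.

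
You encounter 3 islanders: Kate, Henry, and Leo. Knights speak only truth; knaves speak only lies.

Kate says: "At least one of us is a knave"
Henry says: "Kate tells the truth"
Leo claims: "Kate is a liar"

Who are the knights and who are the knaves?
Kate is a knight.
Henry is a knight.
Leo is a knave.

Verification:
- Kate (knight) says "At least one of us is a knave" - this is TRUE because Leo is a knave.
- Henry (knight) says "Kate tells the truth" - this is TRUE because Kate is a knight.
- Leo (knave) says "Kate is a liar" - this is FALSE (a lie) because Kate is a knight.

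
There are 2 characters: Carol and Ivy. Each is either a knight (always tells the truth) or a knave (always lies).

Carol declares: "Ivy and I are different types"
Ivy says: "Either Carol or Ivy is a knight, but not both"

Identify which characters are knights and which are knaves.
Carol is a knave.
Ivy is a knave.

Verification:
- Carol (knave) says "Ivy and I are different types" - this is FALSE (a lie) because Carol is a knave and Ivy is a knave.
- Ivy (knave) says "Either Carol or Ivy is a knight, but not both" - this is FALSE (a lie) because Carol is a knave and Ivy is a knave.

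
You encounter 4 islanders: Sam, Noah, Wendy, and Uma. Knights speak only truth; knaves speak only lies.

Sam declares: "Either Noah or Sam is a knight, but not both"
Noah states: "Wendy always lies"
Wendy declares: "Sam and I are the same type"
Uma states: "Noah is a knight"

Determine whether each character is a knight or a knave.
Sam is a knight.
Noah is a knave.
Wendy is a knight.
Uma is a knave.

Verification:
- Sam (knight) says "Either Noah or Sam is a knight, but not both" - this is TRUE because Noah is a knave and Sam is a knight.
- Noah (knave) says "Wendy always lies" - this is FALSE (a lie) because Wendy is a knight.
- Wendy (knight) says "Sam and I are the same type" - this is TRUE because Wendy is a knight and Sam is a knight.
- Uma (knave) says "Noah is a knight" - this is FALSE (a lie) because Noah is a knave.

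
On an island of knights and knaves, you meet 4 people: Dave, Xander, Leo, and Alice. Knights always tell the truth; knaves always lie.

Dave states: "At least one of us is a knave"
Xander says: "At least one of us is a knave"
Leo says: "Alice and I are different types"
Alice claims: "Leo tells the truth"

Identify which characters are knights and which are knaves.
Dave is a knight.
Xander is a knight.
Leo is a knave.
Alice is a knave.

Verification:
- Dave (knight) says "At least one of us is a knave" - this is TRUE because Leo and Alice are knaves.
- Xander (knight) says "At least one of us is a knave" - this is TRUE because Leo and Alice are knaves.
- Leo (knave) says "Alice and I are different types" - this is FALSE (a lie) because Leo is a knave and Alice is a knave.
- Alice (knave) says "Leo tells the truth" - this is FALSE (a lie) because Leo is a knave.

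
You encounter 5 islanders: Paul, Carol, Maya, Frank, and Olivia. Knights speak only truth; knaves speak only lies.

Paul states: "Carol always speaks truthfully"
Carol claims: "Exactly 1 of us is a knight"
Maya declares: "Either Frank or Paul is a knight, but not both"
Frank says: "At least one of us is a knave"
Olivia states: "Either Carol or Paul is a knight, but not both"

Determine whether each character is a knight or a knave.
Paul is a knave.
Carol is a knave.
Maya is a knight.
Frank is a knight.
Olivia is a knave.

Verification:
- Paul (knave) says "Carol always speaks truthfully" - this is FALSE (a lie) because Carol is a knave.
- Carol (knave) says "Exactly 1 of us is a knight" - this is FALSE (a lie) because there are 2 knights.
- Maya (knight) says "Either Frank or Paul is a knight, but not both" - this is TRUE because Frank is a knight and Paul is a knave.
- Frank (knight) says "At least one of us is a knave" - this is TRUE because Paul, Carol, and Olivia are knaves.
- Olivia (knave) says "Either Carol or Paul is a knight, but not both" - this is FALSE (a lie) because Carol is a knave and Paul is a knave.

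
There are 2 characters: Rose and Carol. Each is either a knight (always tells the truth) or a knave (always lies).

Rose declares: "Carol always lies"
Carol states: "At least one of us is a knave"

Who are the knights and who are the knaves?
Rose is a knave.
Carol is a knight.

Verification:
- Rose (knave) says "Carol always lies" - this is FALSE (a lie) because Carol is a knight.
- Carol (knight) says "At least one of us is a knave" - this is TRUE because Rose is a knave.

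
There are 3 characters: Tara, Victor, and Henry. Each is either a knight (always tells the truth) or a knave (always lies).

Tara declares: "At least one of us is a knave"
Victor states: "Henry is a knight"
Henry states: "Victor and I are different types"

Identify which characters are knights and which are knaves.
Tara is a knight.
Victor is a knave.
Henry is a knave.

Verification:
- Tara (knight) says "At least one of us is a knave" - this is TRUE because Victor and Henry are knaves.
- Victor (knave) says "Henry is a knight" - this is FALSE (a lie) because Henry is a knave.
- Henry (knave) says "Victor and I are different types" - this is FALSE (a lie) because Henry is a knave and Victor is a knave.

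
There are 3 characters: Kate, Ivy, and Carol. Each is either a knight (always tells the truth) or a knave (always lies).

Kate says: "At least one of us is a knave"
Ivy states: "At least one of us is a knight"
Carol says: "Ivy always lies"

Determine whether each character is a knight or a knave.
Kate is a knight.
Ivy is a knight.
Carol is a knave.

Verification:
- Kate (knight) says "At least one of us is a knave" - this is TRUE because Carol is a knave.
- Ivy (knight) says "At least one of us is a knight" - this is TRUE because Kate and Ivy are knights.
- Carol (knave) says "Ivy always lies" - this is FALSE (a lie) because Ivy is a knight.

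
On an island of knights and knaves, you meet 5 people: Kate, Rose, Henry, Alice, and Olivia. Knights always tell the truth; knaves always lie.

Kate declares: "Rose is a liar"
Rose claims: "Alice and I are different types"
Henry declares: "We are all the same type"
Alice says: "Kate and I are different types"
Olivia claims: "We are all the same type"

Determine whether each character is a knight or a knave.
Kate is a knave.
Rose is a knight.
Henry is a knave.
Alice is a knave.
Olivia is a knave.

Verification:
- Kate (knave) says "Rose is a liar" - this is FALSE (a lie) because Rose is a knight.
- Rose (knight) says "Alice and I are different types" - this is TRUE because Rose is a knight and Alice is a knave.
- Henry (knave) says "We are all the same type" - this is FALSE (a lie) because Rose is a knight and Kate, Henry, Alice, and Olivia are knaves.
- Alice (knave) says "Kate and I are different types" - this is FALSE (a lie) because Alice is a knave and Kate is a knave.
- Olivia (knave) says "We are all the same type" - this is FALSE (a lie) because Rose is a knight and Kate, Henry, Alice, and Olivia are knaves.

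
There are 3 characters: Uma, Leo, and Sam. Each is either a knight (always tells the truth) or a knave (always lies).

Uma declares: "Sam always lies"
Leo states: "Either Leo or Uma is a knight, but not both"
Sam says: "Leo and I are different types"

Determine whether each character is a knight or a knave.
Uma is a knave.
Leo is a knave.
Sam is a knight.

Verification:
- Uma (knave) says "Sam always lies" - this is FALSE (a lie) because Sam is a knight.
- Leo (knave) says "Either Leo or Uma is a knight, but not both" - this is FALSE (a lie) because Leo is a knave and Uma is a knave.
- Sam (knight) says "Leo and I are different types" - this is TRUE because Sam is a knight and Leo is a knave.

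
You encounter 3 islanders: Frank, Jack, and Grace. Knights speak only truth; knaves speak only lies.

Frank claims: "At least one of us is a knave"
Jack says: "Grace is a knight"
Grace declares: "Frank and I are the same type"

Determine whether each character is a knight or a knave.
Frank is a knight.
Jack is a knave.
Grace is a knave.

Verification:
- Frank (knight) says "At least one of us is a knave" - this is TRUE because Jack and Grace are knaves.
- Jack (knave) says "Grace is a knight" - this is FALSE (a lie) because Grace is a knave.
- Grace (knave) says "Frank and I are the same type" - this is FALSE (a lie) because Grace is a knave and Frank is a knight.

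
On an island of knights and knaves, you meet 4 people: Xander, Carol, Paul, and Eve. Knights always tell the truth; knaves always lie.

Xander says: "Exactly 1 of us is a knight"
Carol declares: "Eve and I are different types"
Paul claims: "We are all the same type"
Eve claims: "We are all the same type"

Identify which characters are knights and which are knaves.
Xander is a knight.
Carol is a knave.
Paul is a knave.
Eve is a knave.

Verification:
- Xander (knight) says "Exactly 1 of us is a knight" - this is TRUE because there are 1 knights.
- Carol (knave) says "Eve and I are different types" - this is FALSE (a lie) because Carol is a knave and Eve is a knave.
- Paul (knave) says "We are all the same type" - this is FALSE (a lie) because Xander is a knight and Carol, Paul, and Eve are knaves.
- Eve (knave) says "We are all the same type" - this is FALSE (a lie) because Xander is a knight and Carol, Paul, and Eve are knaves.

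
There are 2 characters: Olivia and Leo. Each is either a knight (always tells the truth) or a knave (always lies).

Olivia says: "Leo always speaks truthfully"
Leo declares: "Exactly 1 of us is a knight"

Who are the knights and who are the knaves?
Olivia is a knave.
Leo is a knave.

Verification:
- Olivia (knave) says "Leo always speaks truthfully" - this is FALSE (a lie) because Leo is a knave.
- Leo (knave) says "Exactly 1 of us is a knight" - this is FALSE (a lie) because there are 0 knights.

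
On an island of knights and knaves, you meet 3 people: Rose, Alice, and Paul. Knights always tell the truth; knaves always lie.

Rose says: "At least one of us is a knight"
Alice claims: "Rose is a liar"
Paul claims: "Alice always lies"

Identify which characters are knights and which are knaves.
Rose is a knight.
Alice is a knave.
Paul is a knight.

Verification:
- Rose (knight) says "At least one of us is a knight" - this is TRUE because Rose and Paul are knights.
- Alice (knave) says "Rose is a liar" - this is FALSE (a lie) because Rose is a knight.
- Paul (knight) says "Alice always lies" - this is TRUE because Alice is a knave.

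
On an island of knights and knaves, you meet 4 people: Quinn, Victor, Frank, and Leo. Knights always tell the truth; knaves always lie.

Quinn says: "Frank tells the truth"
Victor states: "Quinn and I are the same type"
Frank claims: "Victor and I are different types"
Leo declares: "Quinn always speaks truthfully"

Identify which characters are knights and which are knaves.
Quinn is a knight.
Victor is a knave.
Frank is a knight.
Leo is a knight.

Verification:
- Quinn (knight) says "Frank tells the truth" - this is TRUE because Frank is a knight.
- Victor (knave) says "Quinn and I are the same type" - this is FALSE (a lie) because Victor is a knave and Quinn is a knight.
- Frank (knight) says "Victor and I are different types" - this is TRUE because Frank is a knight and Victor is a knave.
- Leo (knight) says "Quinn always speaks truthfully" - this is TRUE because Quinn is a knight.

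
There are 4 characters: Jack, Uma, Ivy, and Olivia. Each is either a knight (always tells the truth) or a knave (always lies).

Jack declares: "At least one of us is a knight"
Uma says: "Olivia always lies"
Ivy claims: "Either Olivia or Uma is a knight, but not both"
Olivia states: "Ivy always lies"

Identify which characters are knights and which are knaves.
Jack is a knight.
Uma is a knight.
Ivy is a knight.
Olivia is a knave.

Verification:
- Jack (knight) says "At least one of us is a knight" - this is TRUE because Jack, Uma, and Ivy are knights.
- Uma (knight) says "Olivia always lies" - this is TRUE because Olivia is a knave.
- Ivy (knight) says "Either Olivia or Uma is a knight, but not both" - this is TRUE because Olivia is a knave and Uma is a knight.
- Olivia (knave) says "Ivy always lies" - this is FALSE (a lie) because Ivy is a knight.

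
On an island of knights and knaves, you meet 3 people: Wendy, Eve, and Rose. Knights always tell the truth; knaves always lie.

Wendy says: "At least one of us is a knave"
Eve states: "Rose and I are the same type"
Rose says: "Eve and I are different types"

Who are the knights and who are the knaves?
Wendy is a knight.
Eve is a knave.
Rose is a knight.

Verification:
- Wendy (knight) says "At least one of us is a knave" - this is TRUE because Eve is a knave.
- Eve (knave) says "Rose and I are the same type" - this is FALSE (a lie) because Eve is a knave and Rose is a knight.
- Rose (knight) says "Eve and I are different types" - this is TRUE because Rose is a knight and Eve is a knave.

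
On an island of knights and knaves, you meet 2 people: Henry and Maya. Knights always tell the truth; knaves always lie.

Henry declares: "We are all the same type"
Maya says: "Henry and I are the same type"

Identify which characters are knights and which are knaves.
Henry is a knight.
Maya is a knight.

Verification:
- Henry (knight) says "We are all the same type" - this is TRUE because Henry and Maya are knights.
- Maya (knight) says "Henry and I are the same type" - this is TRUE because Maya is a knight and Henry is a knight.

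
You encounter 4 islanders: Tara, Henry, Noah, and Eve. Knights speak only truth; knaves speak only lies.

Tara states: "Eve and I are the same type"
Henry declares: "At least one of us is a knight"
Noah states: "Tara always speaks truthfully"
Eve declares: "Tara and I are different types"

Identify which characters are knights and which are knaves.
Tara is a knave.
Henry is a knight.
Noah is a knave.
Eve is a knight.

Verification:
- Tara (knave) says "Eve and I are the same type" - this is FALSE (a lie) because Tara is a knave and Eve is a knight.
- Henry (knight) says "At least one of us is a knight" - this is TRUE because Henry and Eve are knights.
- Noah (knave) says "Tara always speaks truthfully" - this is FALSE (a lie) because Tara is a knave.
- Eve (knight) says "Tara and I are different types" - this is TRUE because Eve is a knight and Tara is a knave.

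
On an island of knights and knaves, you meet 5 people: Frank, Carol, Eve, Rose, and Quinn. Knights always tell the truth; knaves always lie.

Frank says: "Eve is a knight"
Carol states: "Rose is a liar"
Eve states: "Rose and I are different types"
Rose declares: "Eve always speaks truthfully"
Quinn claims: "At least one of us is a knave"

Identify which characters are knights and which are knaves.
Frank is a knave.
Carol is a knight.
Eve is a knave.
Rose is a knave.
Quinn is a knight.

Verification:
- Frank (knave) says "Eve is a knight" - this is FALSE (a lie) because Eve is a knave.
- Carol (knight) says "Rose is a liar" - this is TRUE because Rose is a knave.
- Eve (knave) says "Rose and I are different types" - this is FALSE (a lie) because Eve is a knave and Rose is a knave.
- Rose (knave) says "Eve always speaks truthfully" - this is FALSE (a lie) because Eve is a knave.
- Quinn (knight) says "At least one of us is a knave" - this is TRUE because Frank, Eve, and Rose are knaves.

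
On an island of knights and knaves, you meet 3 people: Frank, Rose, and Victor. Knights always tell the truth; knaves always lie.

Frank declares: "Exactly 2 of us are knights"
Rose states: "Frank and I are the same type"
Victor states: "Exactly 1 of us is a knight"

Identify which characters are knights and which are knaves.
Frank is a knight.
Rose is a knight.
Victor is a knave.

Verification:
- Frank (knight) says "Exactly 2 of us are knights" - this is TRUE because there are 2 knights.
- Rose (knight) says "Frank and I are the same type" - this is TRUE because Rose is a knight and Frank is a knight.
- Victor (knave) says "Exactly 1 of us is a knight" - this is FALSE (a lie) because there are 2 knights.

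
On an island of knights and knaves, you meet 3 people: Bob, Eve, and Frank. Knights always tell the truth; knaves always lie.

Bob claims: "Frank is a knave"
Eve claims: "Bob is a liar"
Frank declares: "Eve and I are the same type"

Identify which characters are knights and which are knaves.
Bob is a knave.
Eve is a knight.
Frank is a knight.

Verification:
- Bob (knave) says "Frank is a knave" - this is FALSE (a lie) because Frank is a knight.
- Eve (knight) says "Bob is a liar" - this is TRUE because Bob is a knave.
- Frank (knight) says "Eve and I are the same type" - this is TRUE because Frank is a knight and Eve is a knight.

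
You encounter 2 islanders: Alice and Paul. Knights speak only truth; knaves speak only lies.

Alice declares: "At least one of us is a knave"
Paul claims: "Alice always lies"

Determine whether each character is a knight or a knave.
Alice is a knight.
Paul is a knave.

Verification:
- Alice (knight) says "At least one of us is a knave" - this is TRUE because Paul is a knave.
- Paul (knave) says "Alice always lies" - this is FALSE (a lie) because Alice is a knight.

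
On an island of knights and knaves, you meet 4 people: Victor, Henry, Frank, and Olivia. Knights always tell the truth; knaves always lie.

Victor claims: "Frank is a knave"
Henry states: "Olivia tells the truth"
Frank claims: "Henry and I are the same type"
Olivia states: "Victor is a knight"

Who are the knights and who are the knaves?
Victor is a knight.
Henry is a knight.
Frank is a knave.
Olivia is a knight.

Verification:
- Victor (knight) says "Frank is a knave" - this is TRUE because Frank is a knave.
- Henry (knight) says "Olivia tells the truth" - this is TRUE because Olivia is a knight.
- Frank (knave) says "Henry and I are the same type" - this is FALSE (a lie) because Frank is a knave and Henry is a knight.
- Olivia (knight) says "Victor is a knight" - this is TRUE because Victor is a knight.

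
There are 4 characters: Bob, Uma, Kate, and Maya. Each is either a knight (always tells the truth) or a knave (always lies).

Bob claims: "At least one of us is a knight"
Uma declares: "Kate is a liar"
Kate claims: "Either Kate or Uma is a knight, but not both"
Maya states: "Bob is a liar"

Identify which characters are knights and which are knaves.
Bob is a knight.
Uma is a knave.
Kate is a knight.
Maya is a knave.

Verification:
- Bob (knight) says "At least one of us is a knight" - this is TRUE because Bob and Kate are knights.
- Uma (knave) says "Kate is a liar" - this is FALSE (a lie) because Kate is a knight.
- Kate (knight) says "Either Kate or Uma is a knight, but not both" - this is TRUE because Kate is a knight and Uma is a knave.
- Maya (knave) says "Bob is a liar" - this is FALSE (a lie) because Bob is a knight.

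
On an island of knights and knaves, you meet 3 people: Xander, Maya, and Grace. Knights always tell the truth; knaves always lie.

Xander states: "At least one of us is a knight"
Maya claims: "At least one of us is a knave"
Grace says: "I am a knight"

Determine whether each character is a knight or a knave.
Xander is a knight.
Maya is a knight.
Grace is a knave.

Verification:
- Xander (knight) says "At least one of us is a knight" - this is TRUE because Xander and Maya are knights.
- Maya (knight) says "At least one of us is a knave" - this is TRUE because Grace is a knave.
- Grace (knave) says "I am a knight" - this is FALSE (a lie) because Grace is a knave.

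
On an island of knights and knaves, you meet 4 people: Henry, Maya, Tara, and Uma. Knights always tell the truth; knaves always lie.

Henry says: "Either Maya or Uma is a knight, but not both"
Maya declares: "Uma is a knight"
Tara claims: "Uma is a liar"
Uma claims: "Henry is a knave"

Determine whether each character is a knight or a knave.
Henry is a knave.
Maya is a knight.
Tara is a knave.
Uma is a knight.

Verification:
- Henry (knave) says "Either Maya or Uma is a knight, but not both" - this is FALSE (a lie) because Maya is a knight and Uma is a knight.
- Maya (knight) says "Uma is a knight" - this is TRUE because Uma is a knight.
- Tara (knave) says "Uma is a liar" - this is FALSE (a lie) because Uma is a knight.
- Uma (knight) says "Henry is a knave" - this is TRUE because Henry is a knave.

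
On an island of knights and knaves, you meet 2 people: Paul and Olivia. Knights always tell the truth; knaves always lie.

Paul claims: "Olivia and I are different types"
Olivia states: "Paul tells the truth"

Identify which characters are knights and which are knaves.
Paul is a knave.
Olivia is a knave.

Verification:
- Paul (knave) says "Olivia and I are different types" - this is FALSE (a lie) because Paul is a knave and Olivia is a knave.
- Olivia (knave) says "Paul tells the truth" - this is FALSE (a lie) because Paul is a knave.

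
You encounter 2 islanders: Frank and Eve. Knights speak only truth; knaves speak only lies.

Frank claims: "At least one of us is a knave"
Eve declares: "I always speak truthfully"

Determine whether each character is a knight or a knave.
Frank is a knight.
Eve is a knave.

Verification:
- Frank (knight) says "At least one of us is a knave" - this is TRUE because Eve is a knave.
- Eve (knave) says "I always speak truthfully" - this is FALSE (a lie) because Eve is a knave.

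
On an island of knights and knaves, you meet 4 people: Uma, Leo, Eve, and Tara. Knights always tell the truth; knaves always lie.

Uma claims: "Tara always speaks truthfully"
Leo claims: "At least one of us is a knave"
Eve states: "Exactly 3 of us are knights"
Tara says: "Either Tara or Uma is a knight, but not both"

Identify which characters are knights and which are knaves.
Uma is a knave.
Leo is a knight.
Eve is a knave.
Tara is a knave.

Verification:
- Uma (knave) says "Tara always speaks truthfully" - this is FALSE (a lie) because Tara is a knave.
- Leo (knight) says "At least one of us is a knave" - this is TRUE because Uma, Eve, and Tara are knaves.
- Eve (knave) says "Exactly 3 of us are knights" - this is FALSE (a lie) because there are 1 knights.
- Tara (knave) says "Either Tara or Uma is a knight, but not both" - this is FALSE (a lie) because Tara is a knave and Uma is a knave.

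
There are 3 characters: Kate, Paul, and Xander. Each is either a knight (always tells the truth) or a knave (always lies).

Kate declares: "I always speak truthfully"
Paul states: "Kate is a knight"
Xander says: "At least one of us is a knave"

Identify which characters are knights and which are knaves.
Kate is a knave.
Paul is a knave.
Xander is a knight.

Verification:
- Kate (knave) says "I always speak truthfully" - this is FALSE (a lie) because Kate is a knave.
- Paul (knave) says "Kate is a knight" - this is FALSE (a lie) because Kate is a knave.
- Xander (knight) says "At least one of us is a knave" - this is TRUE because Kate and Paul are knaves.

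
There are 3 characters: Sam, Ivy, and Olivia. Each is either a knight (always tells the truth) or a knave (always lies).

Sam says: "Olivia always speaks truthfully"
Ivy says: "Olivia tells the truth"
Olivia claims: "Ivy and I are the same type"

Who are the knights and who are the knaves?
Sam is a knight.
Ivy is a knight.
Olivia is a knight.

Verification:
- Sam (knight) says "Olivia always speaks truthfully" - this is TRUE because Olivia is a knight.
- Ivy (knight) says "Olivia tells the truth" - this is TRUE because Olivia is a knight.
- Olivia (knight) says "Ivy and I are the same type" - this is TRUE because Olivia is a knight and Ivy is a knight.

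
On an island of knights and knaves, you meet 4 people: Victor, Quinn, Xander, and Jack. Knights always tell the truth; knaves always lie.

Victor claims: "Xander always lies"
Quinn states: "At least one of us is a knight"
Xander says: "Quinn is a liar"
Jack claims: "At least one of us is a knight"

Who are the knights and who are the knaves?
Victor is a knight.
Quinn is a knight.
Xander is a knave.
Jack is a knight.

Verification:
- Victor (knight) says "Xander always lies" - this is TRUE because Xander is a knave.
- Quinn (knight) says "At least one of us is a knight" - this is TRUE because Victor, Quinn, and Jack are knights.
- Xander (knave) says "Quinn is a liar" - this is FALSE (a lie) because Quinn is a knight.
- Jack (knight) says "At least one of us is a knight" - this is TRUE because Victor, Quinn, and Jack are knights.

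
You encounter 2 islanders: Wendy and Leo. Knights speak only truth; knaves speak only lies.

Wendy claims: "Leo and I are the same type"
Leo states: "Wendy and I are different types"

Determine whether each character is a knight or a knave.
Wendy is a knave.
Leo is a knight.

Verification:
- Wendy (knave) says "Leo and I are the same type" - this is FALSE (a lie) because Wendy is a knave and Leo is a knight.
- Leo (knight) says "Wendy and I are different types" - this is TRUE because Leo is a knight and Wendy is a knave.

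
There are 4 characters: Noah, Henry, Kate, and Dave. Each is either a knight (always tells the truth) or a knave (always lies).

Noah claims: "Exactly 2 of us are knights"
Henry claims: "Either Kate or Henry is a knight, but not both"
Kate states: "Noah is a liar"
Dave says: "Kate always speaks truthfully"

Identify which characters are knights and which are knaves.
Noah is a knight.
Henry is a knight.
Kate is a knave.
Dave is a knave.

Verification:
- Noah (knight) says "Exactly 2 of us are knights" - this is TRUE because there are 2 knights.
- Henry (knight) says "Either Kate or Henry is a knight, but not both" - this is TRUE because Kate is a knave and Henry is a knight.
- Kate (knave) says "Noah is a liar" - this is FALSE (a lie) because Noah is a knight.
- Dave (knave) says "Kate always speaks truthfully" - this is FALSE (a lie) because Kate is a knave.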